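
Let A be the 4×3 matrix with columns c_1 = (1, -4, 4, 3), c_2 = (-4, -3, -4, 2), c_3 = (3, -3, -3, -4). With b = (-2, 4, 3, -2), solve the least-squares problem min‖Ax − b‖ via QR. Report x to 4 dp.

x = (-0.4184, -0.4515, -0.5189)

c_1 = (1, -4, 4, 3); ‖c_1‖ = 6.4807, so e_1 = (0.1543, -0.6172, 0.6172, 0.4629).
e_1·c_2 = 0.1543·(-4) + (-0.6172)·(-3) + 0.6172·(-4) + 0.4629·2 = -0.3086.
u_2 = c_2 + 0.3086·e_1 = (-3.9524, -3.1905, -3.8095, 2.1429).
‖u_2‖ = 6.7011, so e_2 = (-0.5898, -0.4761, -0.5685, 0.3198).
e_1·c_3 = 0.1543·3 + (-0.6172)·(-3) + 0.6172·(-3) + 0.4629·(-4) = -1.3887; e_2·c_3 = (-0.5898)·3 + (-0.4761)·(-3) + (-0.5685)·(-3) + 0.3198·(-4) = 0.0853.
u_3 = c_3 + 1.3887·e_1 − 0.0853·e_2 = (3.2646, -3.8165, -2.0944, -3.3844).
‖u_3‖ = 6.4081, so e_3 = (0.5094, -0.5956, -0.3268, -0.5281).
Qᵀb = (-1.8516, -3.0699, -3.3254).
Back-substitute: x_3 = -3.3254/6.4081 = -0.5189.
x_2 = (-3.0699 − 0.0853·(-0.5189))/6.7011 = -0.4515.
x_1 = (-1.8516 + 0.3086·(-0.4515) + 1.3887·(-0.5189))/6.4807 = -0.4184.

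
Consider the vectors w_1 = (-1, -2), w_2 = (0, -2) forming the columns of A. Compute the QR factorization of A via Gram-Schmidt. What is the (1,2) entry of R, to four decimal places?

r_{12} = 1.7889

w_1 = (-1, -2); ‖w_1‖ = 2.2361, so q_1 = (-0.4472, -0.8944).
r_{12} = q_1·w_2 = 1.7889.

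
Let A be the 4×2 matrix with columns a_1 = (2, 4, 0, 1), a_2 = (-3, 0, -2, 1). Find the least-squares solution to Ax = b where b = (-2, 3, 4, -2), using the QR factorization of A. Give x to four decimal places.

a_1 = (2, 4, 0, 1); ‖a_1‖ = 4.5826, so q_1 = (0.4364, 0.8729, 0.0000, 0.2182).
q_1·a_2 = 0.4364·(-3) + 0.8729·0 + 0.0000·(-2) + 0.2182·1 = -1.0911.
u_2 = a_2 + 1.0911·q_1 = (-2.5238, 0.9524, -2.0000, 1.2381).
‖u_2‖ = 3.5790, so q_2 = (-0.7052, 0.2661, -0.5588, 0.3459).
Qᵀb = (1.3093, -0.7185).
Back-substitute: x_2 = -0.7185/3.5790 = -0.2007.
x_1 = (1.3093 + 1.0911·(-0.2007))/4.5826 = 0.2379.

x = (0.2379, -0.2007)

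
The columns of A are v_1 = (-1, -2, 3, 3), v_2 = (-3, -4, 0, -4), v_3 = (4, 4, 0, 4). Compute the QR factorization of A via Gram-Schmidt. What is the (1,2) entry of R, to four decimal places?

v_1 = (-1, -2, 3, 3); ‖v_1‖ = 4.7958, so q_1 = (-0.2085, -0.4170, 0.6255, 0.6255).
r_{12} = q_1·v_2 = -0.2085.

r_{12} = -0.2085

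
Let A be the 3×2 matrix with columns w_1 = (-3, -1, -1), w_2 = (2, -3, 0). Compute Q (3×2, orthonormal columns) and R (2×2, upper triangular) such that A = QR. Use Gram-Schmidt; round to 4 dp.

Q = [[-0.9045, 0.3386], [-0.3015, -0.9377], [-0.3015, -0.0781]], R = [[3.3166, -0.9045], [0.0000, 3.4902]]

w_1 = (-3, -1, -1); ‖w_1‖ = 3.3166, so e_1 = (-0.9045, -0.3015, -0.3015).
e_1·w_2 = (-0.9045)·2 + (-0.3015)·(-3) + (-0.3015)·0 = -0.9045.
u_2 = w_2 + 0.9045·e_1 = (1.1818, -3.2727, -0.2727).
‖u_2‖ = 3.4902, so e_2 = (0.3386, -0.9377, -0.0781).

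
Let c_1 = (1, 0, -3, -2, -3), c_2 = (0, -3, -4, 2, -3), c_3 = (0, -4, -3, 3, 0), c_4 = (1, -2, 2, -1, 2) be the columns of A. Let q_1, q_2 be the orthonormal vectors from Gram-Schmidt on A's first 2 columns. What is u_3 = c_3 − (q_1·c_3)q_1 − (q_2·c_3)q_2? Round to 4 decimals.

u_3 = (0.6769, -0.7231, -0.6615, -0.5385, 1.2462)

q_1 = c_1/‖c_1‖ = (1, 0, -3, -2, -3)/4.7958 = (0.2085, 0.0000, -0.6255, -0.4170, -0.6255).
r_{12} = q_1·c_2 = 3.5447.
u_2 = c_2 − 3.5447·q_1 = (-0.7391, -3.0000, -1.7826, 3.4783, -0.7826).
‖u_2‖ = 5.0433, so q_2 = (-0.1466, -0.5948, -0.3535, 0.6897, -0.1552).
r_{13} = q_1·c_3 = 0.6255; r_{23} = q_2·c_3 = 5.5088.
u_3 = c_3 − 0.6255·q_1 − 5.5088·q_2 = (0.6769, -0.7231, -0.6615, -0.5385, 1.2462).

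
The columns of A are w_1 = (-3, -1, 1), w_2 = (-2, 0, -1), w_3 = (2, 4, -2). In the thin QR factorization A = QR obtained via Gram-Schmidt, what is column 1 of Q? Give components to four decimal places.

q_1 = (-0.9045, -0.3015, 0.3015)

w_1 = (-3, -1, 1); ‖w_1‖ = 3.3166, so q_1 = (-0.9045, -0.3015, 0.3015).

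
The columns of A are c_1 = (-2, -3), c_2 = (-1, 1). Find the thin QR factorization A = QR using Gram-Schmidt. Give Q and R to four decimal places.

e_1 = c_1/‖c_1‖ = (-2, -3)/3.6056 = (-0.5547, -0.8321).
r_{12} = e_1·c_2 = -0.2774.
u_2 = c_2 + 0.2774·e_1 = (-1.1538, 0.7692).
‖u_2‖ = 1.3868, so e_2 = (-0.8321, 0.5547).

Q = [[-0.5547, -0.8321], [-0.8321, 0.5547]], R = [[3.6056, -0.2774], [0.0000, 1.3868]]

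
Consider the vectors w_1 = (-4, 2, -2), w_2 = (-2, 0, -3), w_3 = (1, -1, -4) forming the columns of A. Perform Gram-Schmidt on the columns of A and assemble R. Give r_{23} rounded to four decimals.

w_1 = (-4, 2, -2); ‖w_1‖ = 4.8990, so q_1 = (-0.8165, 0.4082, -0.4082).
q_1·w_2 = (-0.8165)·(-2) + 0.4082·0 + (-0.4082)·(-3) = 2.8577.
u_2 = w_2 − 2.8577·q_1 = (0.3333, -1.1667, -1.8333).
‖u_2‖ = 2.1985, so q_2 = (0.1516, -0.5307, -0.8339).
r_{23} = q_2·w_3 = 4.0179.

r_{23} = 4.0179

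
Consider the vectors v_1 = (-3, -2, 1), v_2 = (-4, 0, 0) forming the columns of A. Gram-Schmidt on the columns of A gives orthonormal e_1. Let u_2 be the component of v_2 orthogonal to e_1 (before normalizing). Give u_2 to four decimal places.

u_2 = (-1.4286, 1.7143, -0.8571)

v_1 = (-3, -2, 1); ‖v_1‖ = 3.7417, so e_1 = (-0.8018, -0.5345, 0.2673).
e_1·v_2 = (-0.8018)·(-4) + (-0.5345)·0 + 0.2673·0 = 3.2071.
u_2 = v_2 − 3.2071·e_1 = (-1.4286, 1.7143, -0.8571).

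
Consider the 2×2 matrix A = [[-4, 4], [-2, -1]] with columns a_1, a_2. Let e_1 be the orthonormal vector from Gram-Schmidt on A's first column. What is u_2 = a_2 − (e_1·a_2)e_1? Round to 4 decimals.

a_1 = (-4, -2); ‖a_1‖ = 4.4721, so e_1 = (-0.8944, -0.4472).
e_1·a_2 = (-0.8944)·4 + (-0.4472)·(-1) = -3.1305.
u_2 = a_2 + 3.1305·e_1 = (1.2000, -2.4000).

u_2 = (1.2000, -2.4000)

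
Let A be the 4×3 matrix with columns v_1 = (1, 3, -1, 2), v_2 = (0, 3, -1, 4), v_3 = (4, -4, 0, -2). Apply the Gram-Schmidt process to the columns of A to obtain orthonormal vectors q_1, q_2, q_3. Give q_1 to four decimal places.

q_1 = (0.2582, 0.7746, -0.2582, 0.5164)

q_1 = v_1/‖v_1‖ = (1, 3, -1, 2)/3.8730 = (0.2582, 0.7746, -0.2582, 0.5164).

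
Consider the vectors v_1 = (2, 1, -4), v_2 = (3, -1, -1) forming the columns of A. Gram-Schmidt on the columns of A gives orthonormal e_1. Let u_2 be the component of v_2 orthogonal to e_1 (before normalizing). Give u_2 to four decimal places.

v_1 = (2, 1, -4); ‖v_1‖ = 4.5826, so e_1 = (0.4364, 0.2182, -0.8729).
e_1·v_2 = 0.4364·3 + 0.2182·(-1) + (-0.8729)·(-1) = 1.9640.
u_2 = v_2 − 1.9640·e_1 = (2.1429, -1.4286, 0.7143).

u_2 = (2.1429, -1.4286, 0.7143)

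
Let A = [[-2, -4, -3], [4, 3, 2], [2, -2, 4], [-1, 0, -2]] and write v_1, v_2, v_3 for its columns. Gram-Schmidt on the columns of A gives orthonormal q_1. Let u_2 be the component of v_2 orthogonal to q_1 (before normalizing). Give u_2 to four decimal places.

u_2 = (-2.7200, 0.4400, -3.2800, 0.6400)

v_1 = (-2, 4, 2, -1); ‖v_1‖ = 5.0000, so q_1 = (-0.4000, 0.8000, 0.4000, -0.2000).
q_1·v_2 = (-0.4000)·(-4) + 0.8000·3 + 0.4000·(-2) + (-0.2000)·0 = 3.2000.
u_2 = v_2 − 3.2000·q_1 = (-2.7200, 0.4400, -3.2800, 0.6400).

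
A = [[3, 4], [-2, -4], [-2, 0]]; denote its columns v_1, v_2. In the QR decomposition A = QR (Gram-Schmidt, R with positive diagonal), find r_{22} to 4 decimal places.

r_{22} = 2.9104

q_1 = v_1/‖v_1‖ = (3, -2, -2)/4.1231 = (0.7276, -0.4851, -0.4851).
r_{12} = q_1·v_2 = 4.8507.
u_2 = v_2 − 4.8507·q_1 = (0.4706, -1.6471, 2.3529).
r_{22} = ‖u_2‖ = 2.9104.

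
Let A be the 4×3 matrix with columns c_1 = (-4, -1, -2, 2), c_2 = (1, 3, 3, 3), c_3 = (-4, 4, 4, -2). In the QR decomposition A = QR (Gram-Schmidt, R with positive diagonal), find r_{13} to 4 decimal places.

c_1 = (-4, -1, -2, 2); ‖c_1‖ = 5.0000, so e_1 = (-0.8000, -0.2000, -0.4000, 0.4000).
r_{13} = e_1·c_3 = 0.0000.

r_{13} = 0.0000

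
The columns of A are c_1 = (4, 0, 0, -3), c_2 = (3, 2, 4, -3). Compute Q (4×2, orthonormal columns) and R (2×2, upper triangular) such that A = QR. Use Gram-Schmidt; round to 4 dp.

c_1 = (4, 0, 0, -3); ‖c_1‖ = 5.0000, so e_1 = (0.8000, 0.0000, 0.0000, -0.6000).
e_1·c_2 = 0.8000·3 + 0.0000·2 + 0.0000·4 + (-0.6000)·(-3) = 4.2000.
u_2 = c_2 − 4.2000·e_1 = (-0.3600, 2.0000, 4.0000, -0.4800).
‖u_2‖ = 4.5122, so e_2 = (-0.0798, 0.4432, 0.8865, -0.1064).

Q = [[0.8000, -0.0798], [0.0000, 0.4432], [0.0000, 0.8865], [-0.6000, -0.1064]], R = [[5.0000, 4.2000], [0.0000, 4.5122]]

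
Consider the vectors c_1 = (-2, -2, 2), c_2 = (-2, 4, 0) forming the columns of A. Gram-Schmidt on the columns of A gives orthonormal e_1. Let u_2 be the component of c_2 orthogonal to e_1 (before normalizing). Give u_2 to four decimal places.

u_2 = (-2.6667, 3.3333, 0.6667)

e_1 = c_1/‖c_1‖ = (-2, -2, 2)/3.4641 = (-0.5774, -0.5774, 0.5774).
r_{12} = e_1·c_2 = -1.1547.
u_2 = c_2 + 1.1547·e_1 = (-2.6667, 3.3333, 0.6667).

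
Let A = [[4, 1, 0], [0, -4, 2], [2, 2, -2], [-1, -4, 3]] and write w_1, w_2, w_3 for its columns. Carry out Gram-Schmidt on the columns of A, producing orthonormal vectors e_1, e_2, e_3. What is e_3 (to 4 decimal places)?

e_3 = (0.4064, -0.5534, -0.6470, 0.3315)

w_1 = (4, 0, 2, -1); ‖w_1‖ = 4.5826, so e_1 = (0.8729, 0.0000, 0.4364, -0.2182).
e_1·w_2 = 0.8729·1 + 0.0000·(-4) + 0.4364·2 + (-0.2182)·(-4) = 2.6186.
u_2 = w_2 − 2.6186·e_1 = (-1.2857, -4.0000, 0.8571, -3.4286).
‖u_2‖ = 5.4903, so e_2 = (-0.2342, -0.7286, 0.1561, -0.6245).
e_1·w_3 = 0.8729·0 + 0.0000·2 + 0.4364·(-2) + (-0.2182)·3 = -1.5275; e_2·w_3 = (-0.2342)·0 + (-0.7286)·2 + 0.1561·(-2) + (-0.6245)·3 = -3.6428.
u_3 = w_3 + 1.5275·e_1 + 3.6428·e_2 = (0.4803, -0.6540, -0.7646, 0.3918).
‖u_3‖ = 1.1817, so e_3 = (0.4064, -0.5534, -0.6470, 0.3315).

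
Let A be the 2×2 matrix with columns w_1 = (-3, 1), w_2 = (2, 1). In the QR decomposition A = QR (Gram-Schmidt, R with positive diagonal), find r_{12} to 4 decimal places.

r_{12} = -1.5811

e_1 = w_1/‖w_1‖ = (-3, 1)/3.1623 = (-0.9487, 0.3162).
r_{12} = e_1·w_2 = -1.5811.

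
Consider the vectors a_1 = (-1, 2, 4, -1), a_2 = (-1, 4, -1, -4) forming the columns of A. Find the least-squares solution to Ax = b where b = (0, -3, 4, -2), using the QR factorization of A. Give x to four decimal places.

a_1 = (-1, 2, 4, -1); ‖a_1‖ = 4.6904, so e_1 = (-0.2132, 0.4264, 0.8528, -0.2132).
e_1·a_2 = (-0.2132)·(-1) + 0.4264·4 + 0.8528·(-1) + (-0.2132)·(-4) = 1.9188.
u_2 = a_2 − 1.9188·e_1 = (-0.5909, 3.1818, -2.6364, -3.5909).
‖u_2‖ = 5.5062, so e_2 = (-0.1073, 0.5779, -0.4788, -0.6522).
Qᵀb = (2.5584, -2.3445).
Back-substitute: x_2 = -2.3445/5.5062 = -0.4258.
x_1 = (2.5584 − 1.9188·(-0.4258))/4.6904 = 0.7196.

x = (0.7196, -0.4258)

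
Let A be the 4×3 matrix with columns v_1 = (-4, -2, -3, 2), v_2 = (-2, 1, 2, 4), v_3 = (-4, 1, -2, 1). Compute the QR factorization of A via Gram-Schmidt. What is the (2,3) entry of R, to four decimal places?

r_{23} = 0.7635

v_1 = (-4, -2, -3, 2); ‖v_1‖ = 5.7446, so e_1 = (-0.6963, -0.3482, -0.5222, 0.3482).
e_1·v_2 = (-0.6963)·(-2) + (-0.3482)·1 + (-0.5222)·2 + 0.3482·4 = 1.3926.
u_2 = v_2 − 1.3926·e_1 = (-1.0303, 1.4848, 2.7273, 3.5152).
‖u_2‖ = 4.8021, so e_2 = (-0.2146, 0.3092, 0.5679, 0.7320).
r_{23} = e_2·v_3 = 0.7635.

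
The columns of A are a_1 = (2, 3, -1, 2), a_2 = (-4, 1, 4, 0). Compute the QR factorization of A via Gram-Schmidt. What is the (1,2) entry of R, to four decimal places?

q_1 = a_1/‖a_1‖ = (2, 3, -1, 2)/4.2426 = (0.4714, 0.7071, -0.2357, 0.4714).
r_{12} = q_1·a_2 = -2.1213.

r_{12} = -2.1213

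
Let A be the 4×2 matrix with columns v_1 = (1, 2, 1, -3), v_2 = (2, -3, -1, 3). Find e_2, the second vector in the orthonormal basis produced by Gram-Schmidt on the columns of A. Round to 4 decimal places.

e_2 = (0.9307, -0.3596, -0.0212, 0.0635)

v_1 = (1, 2, 1, -3); ‖v_1‖ = 3.8730, so e_1 = (0.2582, 0.5164, 0.2582, -0.7746).
e_1·v_2 = 0.2582·2 + 0.5164·(-3) + 0.2582·(-1) + (-0.7746)·3 = -3.6148.
u_2 = v_2 + 3.6148·e_1 = (2.9333, -1.1333, -0.0667, 0.2000).
‖u_2‖ = 3.1517, so e_2 = (0.9307, -0.3596, -0.0212, 0.0635).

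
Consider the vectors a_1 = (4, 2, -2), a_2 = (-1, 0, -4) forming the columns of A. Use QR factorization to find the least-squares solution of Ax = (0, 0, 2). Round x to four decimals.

a_1 = (4, 2, -2); ‖a_1‖ = 4.8990, so e_1 = (0.8165, 0.4082, -0.4082).
e_1·a_2 = 0.8165·(-1) + 0.4082·0 + (-0.4082)·(-4) = 0.8165.
u_2 = a_2 − 0.8165·e_1 = (-1.6667, -0.3333, -3.6667).
‖u_2‖ = 4.0415, so e_2 = (-0.4124, -0.0825, -0.9073).
Qᵀb = (-0.8165, -1.8145).
Back-substitute: x_2 = -1.8145/4.0415 = -0.4490.
x_1 = (-0.8165 − 0.8165·(-0.4490))/4.8990 = -0.0918.

x = (-0.0918, -0.4490)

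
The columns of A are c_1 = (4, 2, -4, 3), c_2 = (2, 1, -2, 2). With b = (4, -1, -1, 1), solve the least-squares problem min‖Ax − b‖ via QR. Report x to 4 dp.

x = (1.0000, -1.0000)

q_1 = c_1/‖c_1‖ = (4, 2, -4, 3)/6.7082 = (0.5963, 0.2981, -0.5963, 0.4472).
r_{12} = q_1·c_2 = 3.5777.
u_2 = c_2 − 3.5777·q_1 = (-0.1333, -0.0667, 0.1333, 0.4000).
‖u_2‖ = 0.4472, so q_2 = (-0.2981, -0.1491, 0.2981, 0.8944).
Qᵀb = (3.1305, -0.4472).
Back-substitute: x_2 = -0.4472/0.4472 = -1.0000.
x_1 = (3.1305 − 3.5777·(-1.0000))/6.7082 = 1.0000.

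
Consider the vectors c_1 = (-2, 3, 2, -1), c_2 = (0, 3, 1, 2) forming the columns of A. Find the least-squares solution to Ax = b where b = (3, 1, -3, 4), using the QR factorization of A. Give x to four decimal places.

x = (-1.4854, 1.5263)

e_1 = c_1/‖c_1‖ = (-2, 3, 2, -1)/4.2426 = (-0.4714, 0.7071, 0.4714, -0.2357).
r_{12} = e_1·c_2 = 2.1213.
u_2 = c_2 − 2.1213·e_1 = (1.0000, 1.5000, 0.0000, 2.5000).
‖u_2‖ = 3.0822, so e_2 = (0.3244, 0.4867, 0.0000, 0.8111).
Qᵀb = (-3.0641, 4.7044).
Back-substitute: x_2 = 4.7044/3.0822 = 1.5263.
x_1 = (-3.0641 − 2.1213·1.5263)/4.2426 = -1.4854.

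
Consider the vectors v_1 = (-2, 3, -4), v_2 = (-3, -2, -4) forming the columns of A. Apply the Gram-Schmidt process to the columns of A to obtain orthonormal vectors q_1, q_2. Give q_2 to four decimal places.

q_1 = v_1/‖v_1‖ = (-2, 3, -4)/5.3852 = (-0.3714, 0.5571, -0.7428).
r_{12} = q_1·v_2 = 2.9711.
u_2 = v_2 − 2.9711·q_1 = (-1.8966, -3.6552, -1.7931).
‖u_2‖ = 4.4914, so q_2 = (-0.4223, -0.8138, -0.3992).

q_2 = (-0.4223, -0.8138, -0.3992)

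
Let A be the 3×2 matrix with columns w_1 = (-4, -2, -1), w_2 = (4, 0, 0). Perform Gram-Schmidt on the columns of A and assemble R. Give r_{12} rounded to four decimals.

q_1 = w_1/‖w_1‖ = (-4, -2, -1)/4.5826 = (-0.8729, -0.4364, -0.2182).
r_{12} = q_1·w_2 = -3.4915.

r_{12} = -3.4915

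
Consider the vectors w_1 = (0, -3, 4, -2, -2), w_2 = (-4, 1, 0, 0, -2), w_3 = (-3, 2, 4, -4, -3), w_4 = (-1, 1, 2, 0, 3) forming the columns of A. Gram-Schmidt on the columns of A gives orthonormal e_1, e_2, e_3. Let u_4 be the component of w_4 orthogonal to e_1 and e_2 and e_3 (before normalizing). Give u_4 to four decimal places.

w_1 = (0, -3, 4, -2, -2); ‖w_1‖ = 5.7446, so e_1 = (0.0000, -0.5222, 0.6963, -0.3482, -0.3482).
e_1·w_2 = 0.0000·(-4) + (-0.5222)·1 + 0.6963·0 + (-0.3482)·0 + (-0.3482)·(-2) = 0.1741.
u_2 = w_2 − 0.1741·e_1 = (-4.0000, 1.0909, -0.1212, 0.0606, -1.9394).
‖u_2‖ = 4.5793, so e_2 = (-0.8735, 0.2382, -0.0265, 0.0132, -0.4235).
e_1·w_3 = 0.0000·(-3) + (-0.5222)·2 + 0.6963·4 + (-0.3482)·(-4) + (-0.3482)·(-3) = 4.1779; e_2·w_3 = (-0.8735)·(-3) + 0.2382·2 + (-0.0265)·4 + 0.0132·(-4) + (-0.4235)·(-3) = 4.2087.
u_3 = w_3 − 4.1779·e_1 − 4.2087·e_2 = (0.6763, 3.1792, 1.2023, -2.6012, 0.2370).
‖u_3‖ = 4.3396, so e_3 = (0.1558, 0.7326, 0.2771, -0.5994, 0.0546).
e_1·w_4 = 0.0000·(-1) + (-0.5222)·1 + 0.6963·2 + (-0.3482)·0 + (-0.3482)·3 = -0.1741; e_2·w_4 = (-0.8735)·(-1) + 0.2382·1 + (-0.0265)·2 + 0.0132·0 + (-0.4235)·3 = -0.2118; e_3·w_4 = 0.1558·(-1) + 0.7326·1 + 0.2771·2 + (-0.5994)·0 + 0.0546·3 = 1.2947.
u_4 = w_4 + 0.1741·e_1 + 0.2118·e_2 − 1.2947·e_3 = (-1.3867, 0.0110, 1.7569, 0.7182, 2.7790).

u_4 = (-1.3867, 0.0110, 1.7569, 0.7182, 2.7790)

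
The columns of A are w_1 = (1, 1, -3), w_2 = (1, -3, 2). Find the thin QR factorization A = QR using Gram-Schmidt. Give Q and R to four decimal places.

Q = [[0.3015, 0.6039], [0.3015, -0.7946], [-0.9045, -0.0636]], R = [[3.3166, -2.4121], [0.0000, 2.8604]]

q_1 = w_1/‖w_1‖ = (1, 1, -3)/3.3166 = (0.3015, 0.3015, -0.9045).
r_{12} = q_1·w_2 = -2.4121.
u_2 = w_2 + 2.4121·q_1 = (1.7273, -2.2727, -0.1818).
‖u_2‖ = 2.8604, so q_2 = (0.6039, -0.7946, -0.0636).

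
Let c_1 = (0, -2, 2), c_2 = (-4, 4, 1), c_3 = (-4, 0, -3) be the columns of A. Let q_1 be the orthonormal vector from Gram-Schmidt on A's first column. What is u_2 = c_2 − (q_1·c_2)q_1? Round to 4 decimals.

u_2 = (-4.0000, 2.5000, 2.5000)

c_1 = (0, -2, 2); ‖c_1‖ = 2.8284, so q_1 = (0.0000, -0.7071, 0.7071).
q_1·c_2 = 0.0000·(-4) + (-0.7071)·4 + 0.7071·1 = -2.1213.
u_2 = c_2 + 2.1213·q_1 = (-4.0000, 2.5000, 2.5000).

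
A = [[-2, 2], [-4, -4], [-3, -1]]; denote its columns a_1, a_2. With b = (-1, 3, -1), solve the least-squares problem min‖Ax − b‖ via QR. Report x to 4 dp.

e_1 = a_1/‖a_1‖ = (-2, -4, -3)/5.3852 = (-0.3714, -0.7428, -0.5571).
r_{12} = e_1·a_2 = 2.7854.
u_2 = a_2 − 2.7854·e_1 = (3.0345, -1.9310, 0.5517).
‖u_2‖ = 3.6389, so e_2 = (0.8339, -0.5307, 0.1516).
Qᵀb = (-1.2999, -2.5775).
Back-substitute: x_2 = -2.5775/3.6389 = -0.7083.
x_1 = (-1.2999 − 2.7854·(-0.7083))/5.3852 = 0.1250.

x = (0.1250, -0.7083)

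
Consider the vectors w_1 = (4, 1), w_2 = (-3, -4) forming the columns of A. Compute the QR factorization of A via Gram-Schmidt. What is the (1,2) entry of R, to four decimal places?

r_{12} = -3.8806

w_1 = (4, 1); ‖w_1‖ = 4.1231, so q_1 = (0.9701, 0.2425).
r_{12} = q_1·w_2 = -3.8806.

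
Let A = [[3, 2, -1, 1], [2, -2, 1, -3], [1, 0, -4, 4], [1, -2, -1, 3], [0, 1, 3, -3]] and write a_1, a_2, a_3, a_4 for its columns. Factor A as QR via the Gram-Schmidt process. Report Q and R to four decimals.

a_1 = (3, 2, 1, 1, 0); ‖a_1‖ = 3.8730, so q_1 = (0.7746, 0.5164, 0.2582, 0.2582, 0.0000).
q_1·a_2 = 0.7746·2 + 0.5164·(-2) + 0.2582·0 + 0.2582·(-2) + 0.0000·1 = 0.0000.
u_2 = a_2 − 0.0000·q_1 = (2.0000, -2.0000, 0.0000, -2.0000, 1.0000).
‖u_2‖ = 3.6056, so q_2 = (0.5547, -0.5547, 0.0000, -0.5547, 0.2774).
q_1·a_3 = 0.7746·(-1) + 0.5164·1 + 0.2582·(-4) + 0.2582·(-1) + 0.0000·3 = -1.5492; q_2·a_3 = 0.5547·(-1) + (-0.5547)·1 + (0.0000)·(-4) + (-0.5547)·(-1) + 0.2774·3 = 0.2774.
u_3 = a_3 + 1.5492·q_1 − 0.2774·q_2 = (0.0462, 1.9538, -3.6000, -0.4462, 2.9231).
‖u_3‖ = 5.0520, so q_3 = (0.0091, 0.3867, -0.7126, -0.0883, 0.5786).
q_1·a_4 = 0.7746·1 + 0.5164·(-3) + 0.2582·4 + 0.2582·3 + 0.0000·(-3) = 1.0328; q_2·a_4 = 0.5547·1 + (-0.5547)·(-3) + (0.0000)·4 + (-0.5547)·3 + 0.2774·(-3) = -0.2774; q_3·a_4 = 0.0091·1 + 0.3867·(-3) + (-0.7126)·4 + (-0.0883)·3 + 0.5786·(-3) = -6.0021.
u_4 = a_4 − 1.0328·q_1 + 0.2774·q_2 + 6.0021·q_3 = (0.4087, -1.3659, -0.5437, 2.0494, 0.5497).
‖u_4‖ = 2.6135, so q_4 = (0.1564, -0.5226, -0.2080, 0.7842, 0.2103).

Q = [[0.7746, 0.5547, 0.0091, 0.1564], [0.5164, -0.5547, 0.3867, -0.5226], [0.2582, 0.0000, -0.7126, -0.2080], [0.2582, -0.5547, -0.0883, 0.7842], [0.0000, 0.2774, 0.5786, 0.2103]], R = [[3.8730, 0.0000, -1.5492, 1.0328], [0.0000, 3.6056, 0.2774, -0.2774], [0.0000, 0.0000, 5.0520, -6.0021], [0.0000, 0.0000, 0.0000, 2.6135]]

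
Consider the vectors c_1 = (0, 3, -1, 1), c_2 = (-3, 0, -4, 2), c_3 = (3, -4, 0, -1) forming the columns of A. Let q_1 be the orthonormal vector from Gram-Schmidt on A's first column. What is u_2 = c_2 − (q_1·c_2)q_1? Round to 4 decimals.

q_1 = c_1/‖c_1‖ = (0, 3, -1, 1)/3.3166 = (0.0000, 0.9045, -0.3015, 0.3015).
r_{12} = q_1·c_2 = 1.8091.
u_2 = c_2 − 1.8091·q_1 = (-3.0000, -1.6364, -3.4545, 1.4545).

u_2 = (-3.0000, -1.6364, -3.4545, 1.4545)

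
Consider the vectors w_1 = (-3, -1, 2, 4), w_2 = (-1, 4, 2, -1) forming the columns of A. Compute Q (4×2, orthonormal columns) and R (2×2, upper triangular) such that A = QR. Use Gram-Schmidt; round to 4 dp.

q_1 = w_1/‖w_1‖ = (-3, -1, 2, 4)/5.4772 = (-0.5477, -0.1826, 0.3651, 0.7303).
r_{12} = q_1·w_2 = -0.1826.
u_2 = w_2 + 0.1826·q_1 = (-1.1000, 3.9667, 2.0667, -0.8667).
‖u_2‖ = 4.6869, so q_2 = (-0.2347, 0.8463, 0.4409, -0.1849).

Q = [[-0.5477, -0.2347], [-0.1826, 0.8463], [0.3651, 0.4409], [0.7303, -0.1849]], R = [[5.4772, -0.1826], [0.0000, 4.6869]]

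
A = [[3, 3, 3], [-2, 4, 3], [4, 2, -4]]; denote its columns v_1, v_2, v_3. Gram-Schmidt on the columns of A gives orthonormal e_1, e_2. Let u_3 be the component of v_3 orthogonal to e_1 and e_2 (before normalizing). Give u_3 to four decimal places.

v_1 = (3, -2, 4); ‖v_1‖ = 5.3852, so e_1 = (0.5571, -0.3714, 0.7428).
e_1·v_2 = 0.5571·3 + (-0.3714)·4 + 0.7428·2 = 1.6713.
u_2 = v_2 − 1.6713·e_1 = (2.0690, 4.6207, 0.7586).
‖u_2‖ = 5.1193, so e_2 = (0.4042, 0.9026, 0.1482).
e_1·v_3 = 0.5571·3 + (-0.3714)·3 + 0.7428·(-4) = -2.4140; e_2·v_3 = 0.4042·3 + 0.9026·3 + 0.1482·(-4) = 3.3275.
u_3 = v_3 + 2.4140·e_1 − 3.3275·e_2 = (3.0000, -0.9000, -2.7000).

u_3 = (3.0000, -0.9000, -2.7000)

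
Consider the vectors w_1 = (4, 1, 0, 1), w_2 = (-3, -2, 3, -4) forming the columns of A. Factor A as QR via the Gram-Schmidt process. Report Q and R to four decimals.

e_1 = w_1/‖w_1‖ = (4, 1, 0, 1)/4.2426 = (0.9428, 0.2357, 0.0000, 0.2357).
r_{12} = e_1·w_2 = -4.2426.
u_2 = w_2 + 4.2426·e_1 = (1.0000, -1.0000, 3.0000, -3.0000).
‖u_2‖ = 4.4721, so e_2 = (0.2236, -0.2236, 0.6708, -0.6708).

Q = [[0.9428, 0.2236], [0.2357, -0.2236], [0.0000, 0.6708], [0.2357, -0.6708]], R = [[4.2426, -4.2426], [0.0000, 4.4721]]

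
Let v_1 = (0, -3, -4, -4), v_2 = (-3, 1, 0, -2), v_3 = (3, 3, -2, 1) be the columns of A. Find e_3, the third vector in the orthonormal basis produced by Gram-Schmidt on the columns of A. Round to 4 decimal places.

v_1 = (0, -3, -4, -4); ‖v_1‖ = 6.4031, so e_1 = (0.0000, -0.4685, -0.6247, -0.6247).
e_1·v_2 = 0.0000·(-3) + (-0.4685)·1 + (-0.6247)·0 + (-0.6247)·(-2) = 0.7809.
u_2 = v_2 − 0.7809·e_1 = (-3.0000, 1.3659, 0.4878, -1.5122).
‖u_2‖ = 3.6593, so e_2 = (-0.8198, 0.3733, 0.1333, -0.4133).
e_1·v_3 = 0.0000·3 + (-0.4685)·3 + (-0.6247)·(-2) + (-0.6247)·1 = -0.7809; e_2·v_3 = (-0.8198)·3 + 0.3733·3 + 0.1333·(-2) + (-0.4133)·1 = -2.0196.
u_3 = v_3 + 0.7809·e_1 + 2.0196·e_2 = (1.3443, 3.3880, -2.2186, -0.3224).
‖u_3‖ = 4.2792, so e_3 = (0.3141, 0.7917, -0.5185, -0.0753).

e_3 = (0.3141, 0.7917, -0.5185, -0.0753)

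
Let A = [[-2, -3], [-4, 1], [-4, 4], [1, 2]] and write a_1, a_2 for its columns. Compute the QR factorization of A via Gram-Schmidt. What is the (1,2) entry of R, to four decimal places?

a_1 = (-2, -4, -4, 1); ‖a_1‖ = 6.0828, so q_1 = (-0.3288, -0.6576, -0.6576, 0.1644).
r_{12} = q_1·a_2 = -1.9728.

r_{12} = -1.9728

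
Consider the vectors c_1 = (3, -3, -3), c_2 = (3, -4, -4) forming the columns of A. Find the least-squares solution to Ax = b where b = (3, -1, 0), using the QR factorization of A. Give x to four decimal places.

x = (3.5000, -2.5000)

e_1 = c_1/‖c_1‖ = (3, -3, -3)/5.1962 = (0.5774, -0.5774, -0.5774).
r_{12} = e_1·c_2 = 6.3509.
u_2 = c_2 − 6.3509·e_1 = (-0.6667, -0.3333, -0.3333).
‖u_2‖ = 0.8165, so e_2 = (-0.8165, -0.4082, -0.4082).
Qᵀb = (2.3094, -2.0412).
Back-substitute: x_2 = -2.0412/0.8165 = -2.5000.
x_1 = (2.3094 − 6.3509·(-2.5000))/5.1962 = 3.5000.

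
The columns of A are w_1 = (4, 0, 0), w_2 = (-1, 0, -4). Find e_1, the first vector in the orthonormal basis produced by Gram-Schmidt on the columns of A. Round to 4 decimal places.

e_1 = (1.0000, 0.0000, 0.0000)

w_1 = (4, 0, 0); ‖w_1‖ = 4.0000, so e_1 = (1.0000, 0.0000, 0.0000).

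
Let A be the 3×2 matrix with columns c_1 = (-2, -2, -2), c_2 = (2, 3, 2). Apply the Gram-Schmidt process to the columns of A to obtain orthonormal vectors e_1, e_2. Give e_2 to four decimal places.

e_2 = (-0.4082, 0.8165, -0.4082)

c_1 = (-2, -2, -2); ‖c_1‖ = 3.4641, so e_1 = (-0.5774, -0.5774, -0.5774).
e_1·c_2 = (-0.5774)·2 + (-0.5774)·3 + (-0.5774)·2 = -4.0415.
u_2 = c_2 + 4.0415·e_1 = (-0.3333, 0.6667, -0.3333).
‖u_2‖ = 0.8165, so e_2 = (-0.4082, 0.8165, -0.4082).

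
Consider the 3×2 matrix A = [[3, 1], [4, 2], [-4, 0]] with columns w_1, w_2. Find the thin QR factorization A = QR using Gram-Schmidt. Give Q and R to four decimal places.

Q = [[0.4685, 0.1363], [0.6247, 0.6475], [-0.6247, 0.7498]], R = [[6.4031, 1.7179], [0.0000, 1.4314]]

w_1 = (3, 4, -4); ‖w_1‖ = 6.4031, so q_1 = (0.4685, 0.6247, -0.6247).
q_1·w_2 = 0.4685·1 + 0.6247·2 + (-0.6247)·0 = 1.7179.
u_2 = w_2 − 1.7179·q_1 = (0.1951, 0.9268, 1.0732).
‖u_2‖ = 1.4314, so q_2 = (0.1363, 0.6475, 0.7498).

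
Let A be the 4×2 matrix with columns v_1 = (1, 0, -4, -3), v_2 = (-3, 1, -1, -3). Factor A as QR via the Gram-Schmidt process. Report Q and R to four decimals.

v_1 = (1, 0, -4, -3); ‖v_1‖ = 5.0990, so e_1 = (0.1961, 0.0000, -0.7845, -0.5883).
e_1·v_2 = 0.1961·(-3) + 0.0000·1 + (-0.7845)·(-1) + (-0.5883)·(-3) = 1.9612.
u_2 = v_2 − 1.9612·e_1 = (-3.3846, 1.0000, 0.5385, -1.8462).
‖u_2‖ = 4.0192, so e_2 = (-0.8421, 0.2488, 0.1340, -0.4593).

Q = [[0.1961, -0.8421], [0.0000, 0.2488], [-0.7845, 0.1340], [-0.5883, -0.4593]], R = [[5.0990, 1.9612], [0.0000, 4.0192]]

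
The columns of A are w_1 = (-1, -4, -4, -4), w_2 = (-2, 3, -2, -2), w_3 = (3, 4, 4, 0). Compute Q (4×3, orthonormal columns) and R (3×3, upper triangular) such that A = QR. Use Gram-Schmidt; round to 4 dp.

Q = [[-0.1429, -0.4171, 0.6295], [-0.5714, 0.7752, 0.1888], [-0.5714, -0.3355, 0.3310], [-0.5714, -0.3355, -0.6772]], R = [[7.0000, 0.8571, -5.0000], [0.0000, 4.5017, 0.5077], [0.0000, 0.0000, 3.9676]]

e_1 = w_1/‖w_1‖ = (-1, -4, -4, -4)/7.0000 = (-0.1429, -0.5714, -0.5714, -0.5714).
r_{12} = e_1·w_2 = 0.8571.
u_2 = w_2 − 0.8571·e_1 = (-1.8776, 3.4898, -1.5102, -1.5102).
‖u_2‖ = 4.5017, so e_2 = (-0.4171, 0.7752, -0.3355, -0.3355).
r_{13} = e_1·w_3 = -5.0000; r_{23} = e_2·w_3 = 0.5077.
u_3 = w_3 + 5.0000·e_1 − 0.5077·e_2 = (2.4975, 0.7492, 1.3132, -2.6868).
‖u_3‖ = 3.9676, so e_3 = (0.6295, 0.1888, 0.3310, -0.6772).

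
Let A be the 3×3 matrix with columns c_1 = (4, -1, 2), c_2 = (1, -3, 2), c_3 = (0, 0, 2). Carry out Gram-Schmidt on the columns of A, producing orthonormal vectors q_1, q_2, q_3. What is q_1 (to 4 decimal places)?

q_1 = (0.8729, -0.2182, 0.4364)

q_1 = c_1/‖c_1‖ = (4, -1, 2)/4.5826 = (0.8729, -0.2182, 0.4364).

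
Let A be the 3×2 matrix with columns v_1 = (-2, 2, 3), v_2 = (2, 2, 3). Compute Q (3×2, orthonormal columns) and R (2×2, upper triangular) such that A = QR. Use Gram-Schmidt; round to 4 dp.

Q = [[-0.4851, 0.8745], [0.4851, 0.2691], [0.7276, 0.4036]], R = [[4.1231, 2.1828], [0.0000, 3.4979]]

v_1 = (-2, 2, 3); ‖v_1‖ = 4.1231, so e_1 = (-0.4851, 0.4851, 0.7276).
e_1·v_2 = (-0.4851)·2 + 0.4851·2 + 0.7276·3 = 2.1828.
u_2 = v_2 − 2.1828·e_1 = (3.0588, 0.9412, 1.4118).
‖u_2‖ = 3.4979, so e_2 = (0.8745, 0.2691, 0.4036).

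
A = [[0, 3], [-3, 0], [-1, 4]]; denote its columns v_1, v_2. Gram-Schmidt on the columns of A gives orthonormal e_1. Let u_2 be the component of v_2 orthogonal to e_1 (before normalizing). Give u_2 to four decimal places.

v_1 = (0, -3, -1); ‖v_1‖ = 3.1623, so e_1 = (0.0000, -0.9487, -0.3162).
e_1·v_2 = 0.0000·3 + (-0.9487)·0 + (-0.3162)·4 = -1.2649.
u_2 = v_2 + 1.2649·e_1 = (3.0000, -1.2000, 3.6000).

u_2 = (3.0000, -1.2000, 3.6000)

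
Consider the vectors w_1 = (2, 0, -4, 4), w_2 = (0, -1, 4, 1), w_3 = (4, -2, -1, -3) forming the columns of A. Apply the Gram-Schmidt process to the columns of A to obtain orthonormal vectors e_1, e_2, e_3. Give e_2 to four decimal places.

e_1 = w_1/‖w_1‖ = (2, 0, -4, 4)/6.0000 = (0.3333, 0.0000, -0.6667, 0.6667).
r_{12} = e_1·w_2 = -2.0000.
u_2 = w_2 + 2.0000·e_1 = (0.6667, -1.0000, 2.6667, 2.3333).
‖u_2‖ = 3.7417, so e_2 = (0.1782, -0.2673, 0.7127, 0.6236).

e_2 = (0.1782, -0.2673, 0.7127, 0.6236)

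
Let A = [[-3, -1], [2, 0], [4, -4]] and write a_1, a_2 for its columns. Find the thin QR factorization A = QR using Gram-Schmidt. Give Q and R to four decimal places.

a_1 = (-3, 2, 4); ‖a_1‖ = 5.3852, so q_1 = (-0.5571, 0.3714, 0.7428).
q_1·a_2 = (-0.5571)·(-1) + 0.3714·0 + 0.7428·(-4) = -2.4140.
u_2 = a_2 + 2.4140·q_1 = (-2.3448, 0.8966, -2.2069).
‖u_2‖ = 3.3425, so q_2 = (-0.7015, 0.2682, -0.6603).

Q = [[-0.5571, -0.7015], [0.3714, 0.2682], [0.7428, -0.6603]], R = [[5.3852, -2.4140], [0.0000, 3.3425]]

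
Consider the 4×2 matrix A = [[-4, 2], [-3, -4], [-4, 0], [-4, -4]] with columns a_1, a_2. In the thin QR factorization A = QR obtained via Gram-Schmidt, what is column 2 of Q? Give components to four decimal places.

a_1 = (-4, -3, -4, -4); ‖a_1‖ = 7.5498, so e_1 = (-0.5298, -0.3974, -0.5298, -0.5298).
e_1·a_2 = (-0.5298)·2 + (-0.3974)·(-4) + (-0.5298)·0 + (-0.5298)·(-4) = 2.6491.
u_2 = a_2 − 2.6491·e_1 = (3.4035, -2.9474, 1.4035, -2.5965).
‖u_2‖ = 5.3835, so e_2 = (0.6322, -0.5475, 0.2607, -0.4823).

e_2 = (0.6322, -0.5475, 0.2607, -0.4823)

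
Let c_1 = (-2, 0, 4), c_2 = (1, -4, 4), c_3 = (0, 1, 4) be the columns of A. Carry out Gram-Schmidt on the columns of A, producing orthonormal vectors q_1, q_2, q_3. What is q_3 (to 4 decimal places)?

q_3 = (0.7428, 0.5571, 0.3714)

c_1 = (-2, 0, 4); ‖c_1‖ = 4.4721, so q_1 = (-0.4472, 0.0000, 0.8944).
q_1·c_2 = (-0.4472)·1 + 0.0000·(-4) + 0.8944·4 = 3.1305.
u_2 = c_2 − 3.1305·q_1 = (2.4000, -4.0000, 1.2000).
‖u_2‖ = 4.8166, so q_2 = (0.4983, -0.8305, 0.2491).
q_1·c_3 = (-0.4472)·0 + 0.0000·1 + 0.8944·4 = 3.5777; q_2·c_3 = 0.4983·0 + (-0.8305)·1 + 0.2491·4 = 0.1661.
u_3 = c_3 − 3.5777·q_1 − 0.1661·q_2 = (1.5172, 1.1379, 0.7586).
‖u_3‖ = 2.0426, so q_3 = (0.7428, 0.5571, 0.3714).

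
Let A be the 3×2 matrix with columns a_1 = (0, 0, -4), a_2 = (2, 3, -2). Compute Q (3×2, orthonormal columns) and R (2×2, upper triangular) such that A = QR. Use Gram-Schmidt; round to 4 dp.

a_1 = (0, 0, -4); ‖a_1‖ = 4.0000, so e_1 = (0.0000, 0.0000, -1.0000).
e_1·a_2 = 0.0000·2 + 0.0000·3 + (-1.0000)·(-2) = 2.0000.
u_2 = a_2 − 2.0000·e_1 = (2.0000, 3.0000, 0.0000).
‖u_2‖ = 3.6056, so e_2 = (0.5547, 0.8321, 0.0000).

Q = [[0.0000, 0.5547], [0.0000, 0.8321], [-1.0000, 0.0000]], R = [[4.0000, 2.0000], [0.0000, 3.6056]]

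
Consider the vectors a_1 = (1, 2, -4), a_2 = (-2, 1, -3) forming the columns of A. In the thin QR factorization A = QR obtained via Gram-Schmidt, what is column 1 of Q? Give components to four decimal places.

q_1 = (0.2182, 0.4364, -0.8729)

a_1 = (1, 2, -4); ‖a_1‖ = 4.5826, so q_1 = (0.2182, 0.4364, -0.8729).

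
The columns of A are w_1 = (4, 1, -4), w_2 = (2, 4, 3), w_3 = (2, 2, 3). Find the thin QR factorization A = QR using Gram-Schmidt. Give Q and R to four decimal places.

q_1 = w_1/‖w_1‖ = (4, 1, -4)/5.7446 = (0.6963, 0.1741, -0.6963).
r_{12} = q_1·w_2 = 0.0000.
u_2 = w_2 − 0.0000·q_1 = (2.0000, 4.0000, 3.0000).
‖u_2‖ = 5.3852, so q_2 = (0.3714, 0.7428, 0.5571).
r_{13} = q_1·w_3 = -0.3482; r_{23} = q_2·w_3 = 3.8996.
u_3 = w_3 + 0.3482·q_1 − 3.8996·q_2 = (0.7941, -0.8359, 0.5852).
‖u_3‖ = 1.2930, so q_3 = (0.6142, -0.6465, 0.4526).

Q = [[0.6963, 0.3714, 0.6142], [0.1741, 0.7428, -0.6465], [-0.6963, 0.5571, 0.4526]], R = [[5.7446, 0.0000, -0.3482], [0.0000, 5.3852, 3.8996], [0.0000, 0.0000, 1.2930]]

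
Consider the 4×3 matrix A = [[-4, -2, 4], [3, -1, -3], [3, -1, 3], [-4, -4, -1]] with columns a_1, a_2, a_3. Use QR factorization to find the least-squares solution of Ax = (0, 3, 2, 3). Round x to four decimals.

e_1 = a_1/‖a_1‖ = (-4, 3, 3, -4)/7.0711 = (-0.5657, 0.4243, 0.4243, -0.5657).
r_{12} = e_1·a_2 = 2.5456.
u_2 = a_2 − 2.5456·e_1 = (-0.5600, -2.0800, -2.0800, -2.5600).
‖u_2‖ = 3.9395, so e_2 = (-0.1421, -0.5280, -0.5280, -0.6498).
r_{13} = e_1·a_3 = -1.6971; r_{23} = e_2·a_3 = 0.0812.
u_3 = a_3 + 1.6971·e_1 − 0.0812·e_2 = (3.0515, -2.2371, 3.7629, -1.9072).
‖u_3‖ = 5.6669, so e_3 = (0.5385, -0.3948, 0.6640, -0.3366).
Qᵀb = (0.4243, -4.5894, -0.8659).
Back-substitute: x_3 = -0.8659/5.6669 = -0.1528.
x_2 = (-4.5894 − 0.0812·(-0.1528))/3.9395 = -1.1618.
x_1 = (0.4243 − 2.5456·(-1.1618) + 1.6971·(-0.1528))/7.0711 = 0.4416.

x = (0.4416, -1.1618, -0.1528)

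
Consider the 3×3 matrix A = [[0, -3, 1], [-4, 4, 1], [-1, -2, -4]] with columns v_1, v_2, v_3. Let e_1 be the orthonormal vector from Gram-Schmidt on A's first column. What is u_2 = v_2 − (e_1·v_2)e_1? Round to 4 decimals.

v_1 = (0, -4, -1); ‖v_1‖ = 4.1231, so e_1 = (0.0000, -0.9701, -0.2425).
e_1·v_2 = 0.0000·(-3) + (-0.9701)·4 + (-0.2425)·(-2) = -3.3955.
u_2 = v_2 + 3.3955·e_1 = (-3.0000, 0.7059, -2.8235).

u_2 = (-3.0000, 0.7059, -2.8235)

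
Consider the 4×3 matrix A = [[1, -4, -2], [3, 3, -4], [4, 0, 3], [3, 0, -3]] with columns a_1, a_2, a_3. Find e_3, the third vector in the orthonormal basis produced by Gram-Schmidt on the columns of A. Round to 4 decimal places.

a_1 = (1, 3, 4, 3); ‖a_1‖ = 5.9161, so e_1 = (0.1690, 0.5071, 0.6761, 0.5071).
e_1·a_2 = 0.1690·(-4) + 0.5071·3 + 0.6761·0 + 0.5071·0 = 0.8452.
u_2 = a_2 − 0.8452·e_1 = (-4.1429, 2.5714, -0.5714, -0.4286).
‖u_2‖ = 4.9281, so e_2 = (-0.8407, 0.5218, -0.1160, -0.0870).
e_1·a_3 = 0.1690·(-2) + 0.5071·(-4) + 0.6761·3 + 0.5071·(-3) = -1.8593; e_2·a_3 = (-0.8407)·(-2) + 0.5218·(-4) + (-0.1160)·3 + (-0.0870)·(-3) = -0.4928.
u_3 = a_3 + 1.8593·e_1 + 0.4928·e_2 = (-2.1000, -2.8000, 4.2000, -2.1000).
‖u_3‖ = 5.8566, so e_3 = (-0.3586, -0.4781, 0.7171, -0.3586).

e_3 = (-0.3586, -0.4781, 0.7171, -0.3586)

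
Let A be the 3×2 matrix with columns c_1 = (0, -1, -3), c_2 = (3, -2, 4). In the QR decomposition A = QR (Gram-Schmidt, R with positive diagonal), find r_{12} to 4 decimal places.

r_{12} = -3.1623

c_1 = (0, -1, -3); ‖c_1‖ = 3.1623, so e_1 = (0.0000, -0.3162, -0.9487).
r_{12} = e_1·c_2 = -3.1623.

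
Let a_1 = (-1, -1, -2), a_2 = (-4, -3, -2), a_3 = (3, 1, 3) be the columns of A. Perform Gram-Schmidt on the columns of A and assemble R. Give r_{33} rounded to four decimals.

r_{33} = 1.2362

e_1 = a_1/‖a_1‖ = (-1, -1, -2)/2.4495 = (-0.4082, -0.4082, -0.8165).
r_{12} = e_1·a_2 = 4.4907.
u_2 = a_2 − 4.4907·e_1 = (-2.1667, -1.1667, 1.6667).
‖u_2‖ = 2.9721, so e_2 = (-0.7290, -0.3925, 0.5608).
r_{13} = e_1·a_3 = -4.0825; r_{23} = e_2·a_3 = -0.8972.
u_3 = a_3 + 4.0825·e_1 + 0.8972·e_2 = (0.6792, -1.0189, 0.1698).
r_{33} = ‖u_3‖ = 1.2362.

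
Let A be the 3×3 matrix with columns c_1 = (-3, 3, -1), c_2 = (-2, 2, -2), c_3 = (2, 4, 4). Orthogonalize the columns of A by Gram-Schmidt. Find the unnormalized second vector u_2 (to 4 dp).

u_2 = (0.2105, -0.2105, -1.2632)

c_1 = (-3, 3, -1); ‖c_1‖ = 4.3589, so e_1 = (-0.6882, 0.6882, -0.2294).
e_1·c_2 = (-0.6882)·(-2) + 0.6882·2 + (-0.2294)·(-2) = 3.2118.
u_2 = c_2 − 3.2118·e_1 = (0.2105, -0.2105, -1.2632).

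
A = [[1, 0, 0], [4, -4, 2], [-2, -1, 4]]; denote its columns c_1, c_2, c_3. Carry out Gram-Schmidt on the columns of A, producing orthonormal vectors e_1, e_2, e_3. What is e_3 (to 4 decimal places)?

c_1 = (1, 4, -2); ‖c_1‖ = 4.5826, so e_1 = (0.2182, 0.8729, -0.4364).
e_1·c_2 = 0.2182·0 + 0.8729·(-4) + (-0.4364)·(-1) = -3.0551.
u_2 = c_2 + 3.0551·e_1 = (0.6667, -1.3333, -2.3333).
‖u_2‖ = 2.7689, so e_2 = (0.2408, -0.4815, -0.8427).
e_1·c_3 = 0.2182·0 + 0.8729·2 + (-0.4364)·4 = 0.0000; e_2·c_3 = 0.2408·0 + (-0.4815)·2 + (-0.8427)·4 = -4.3339.
u_3 = c_3 + 0.0000·e_1 + 4.3339·e_2 = (1.0435, -0.0870, 0.3478).
‖u_3‖ = 1.1034, so e_3 = (0.9457, -0.0788, 0.3152).

e_3 = (0.9457, -0.0788, 0.3152)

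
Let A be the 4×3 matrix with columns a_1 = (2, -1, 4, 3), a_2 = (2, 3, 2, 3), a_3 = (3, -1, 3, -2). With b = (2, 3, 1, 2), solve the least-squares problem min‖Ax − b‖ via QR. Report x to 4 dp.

a_1 = (2, -1, 4, 3); ‖a_1‖ = 5.4772, so q_1 = (0.3651, -0.1826, 0.7303, 0.5477).
q_1·a_2 = 0.3651·2 + (-0.1826)·3 + 0.7303·2 + 0.5477·3 = 3.2863.
u_2 = a_2 − 3.2863·q_1 = (0.8000, 3.6000, -0.4000, 1.2000).
‖u_2‖ = 3.8987, so q_2 = (0.2052, 0.9234, -0.1026, 0.3078).
q_1·a_3 = 0.3651·3 + (-0.1826)·(-1) + 0.7303·3 + 0.5477·(-2) = 2.3735; q_2·a_3 = 0.2052·3 + 0.9234·(-1) + (-0.1026)·3 + 0.3078·(-2) = -1.2312.
u_3 = a_3 − 2.3735·q_1 + 1.2312·q_2 = (2.3860, 0.5702, 1.1404, -2.9211).
‖u_3‖ = 3.9813, so q_3 = (0.5993, 0.1432, 0.2864, -0.7337).
Qᵀb = (2.0083, 3.6935, 0.4473).
Back-substitute: x_3 = 0.4473/3.9813 = 0.1123.
x_2 = (3.6935 + 1.2312·0.1123)/3.8987 = 0.9828.
x_1 = (2.0083 − 3.2863·0.9828 − 2.3735·0.1123)/5.4772 = -0.2717.

x = (-0.2717, 0.9828, 0.1123)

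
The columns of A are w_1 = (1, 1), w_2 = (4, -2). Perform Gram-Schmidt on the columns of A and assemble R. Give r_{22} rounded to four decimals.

w_1 = (1, 1); ‖w_1‖ = 1.4142, so e_1 = (0.7071, 0.7071).
e_1·w_2 = 0.7071·4 + 0.7071·(-2) = 1.4142.
u_2 = w_2 − 1.4142·e_1 = (3.0000, -3.0000).
r_{22} = ‖u_2‖ = 4.2426.

r_{22} = 4.2426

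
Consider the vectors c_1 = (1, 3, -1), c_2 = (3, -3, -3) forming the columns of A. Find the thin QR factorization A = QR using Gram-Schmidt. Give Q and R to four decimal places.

c_1 = (1, 3, -1); ‖c_1‖ = 3.3166, so q_1 = (0.3015, 0.9045, -0.3015).
q_1·c_2 = 0.3015·3 + 0.9045·(-3) + (-0.3015)·(-3) = -0.9045.
u_2 = c_2 + 0.9045·q_1 = (3.2727, -2.1818, -3.2727).
‖u_2‖ = 5.1168, so q_2 = (0.6396, -0.4264, -0.6396).

Q = [[0.3015, 0.6396], [0.9045, -0.4264], [-0.3015, -0.6396]], R = [[3.3166, -0.9045], [0.0000, 5.1168]]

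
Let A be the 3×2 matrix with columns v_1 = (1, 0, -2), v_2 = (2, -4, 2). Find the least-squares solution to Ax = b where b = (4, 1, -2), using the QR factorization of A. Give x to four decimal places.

x = (1.6552, 0.1379)

v_1 = (1, 0, -2); ‖v_1‖ = 2.2361, so e_1 = (0.4472, 0.0000, -0.8944).
e_1·v_2 = 0.4472·2 + 0.0000·(-4) + (-0.8944)·2 = -0.8944.
u_2 = v_2 + 0.8944·e_1 = (2.4000, -4.0000, 1.2000).
‖u_2‖ = 4.8166, so e_2 = (0.4983, -0.8305, 0.2491).
Qᵀb = (3.5777, 0.6644).
Back-substitute: x_2 = 0.6644/4.8166 = 0.1379.
x_1 = (3.5777 + 0.8944·0.1379)/2.2361 = 1.6552.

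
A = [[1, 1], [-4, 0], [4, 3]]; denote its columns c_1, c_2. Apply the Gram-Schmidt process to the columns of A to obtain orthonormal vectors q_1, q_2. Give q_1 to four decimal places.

q_1 = c_1/‖c_1‖ = (1, -4, 4)/5.7446 = (0.1741, -0.6963, 0.6963).

q_1 = (0.1741, -0.6963, 0.6963)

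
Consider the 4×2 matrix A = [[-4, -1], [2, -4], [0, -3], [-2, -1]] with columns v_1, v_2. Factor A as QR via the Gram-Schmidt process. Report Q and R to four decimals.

v_1 = (-4, 2, 0, -2); ‖v_1‖ = 4.8990, so e_1 = (-0.8165, 0.4082, 0.0000, -0.4082).
e_1·v_2 = (-0.8165)·(-1) + 0.4082·(-4) + 0.0000·(-3) + (-0.4082)·(-1) = -0.4082.
u_2 = v_2 + 0.4082·e_1 = (-1.3333, -3.8333, -3.0000, -1.1667).
‖u_2‖ = 5.1801, so e_2 = (-0.2574, -0.7400, -0.5791, -0.2252).

Q = [[-0.8165, -0.2574], [0.4082, -0.7400], [0.0000, -0.5791], [-0.4082, -0.2252]], R = [[4.8990, -0.4082], [0.0000, 5.1801]]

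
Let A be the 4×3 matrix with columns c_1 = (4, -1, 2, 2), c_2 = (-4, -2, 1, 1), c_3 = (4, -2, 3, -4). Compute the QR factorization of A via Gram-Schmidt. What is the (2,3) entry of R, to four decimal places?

e_1 = c_1/‖c_1‖ = (4, -1, 2, 2)/5.0000 = (0.8000, -0.2000, 0.4000, 0.4000).
r_{12} = e_1·c_2 = -2.0000.
u_2 = c_2 + 2.0000·e_1 = (-2.4000, -2.4000, 1.8000, 1.8000).
‖u_2‖ = 4.2426, so e_2 = (-0.5657, -0.5657, 0.4243, 0.4243).
r_{23} = e_2·c_3 = -1.5556.

r_{23} = -1.5556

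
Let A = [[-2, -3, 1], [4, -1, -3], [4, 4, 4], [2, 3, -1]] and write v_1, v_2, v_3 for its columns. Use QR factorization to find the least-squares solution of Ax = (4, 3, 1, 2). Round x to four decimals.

v_1 = (-2, 4, 4, 2); ‖v_1‖ = 6.3246, so e_1 = (-0.3162, 0.6325, 0.6325, 0.3162).
e_1·v_2 = (-0.3162)·(-3) + 0.6325·(-1) + 0.6325·4 + 0.3162·3 = 3.7947.
u_2 = v_2 − 3.7947·e_1 = (-1.8000, -3.4000, 1.6000, 1.8000).
‖u_2‖ = 4.5387, so e_2 = (-0.3966, -0.7491, 0.3525, 0.3966).
e_1·v_3 = (-0.3162)·1 + 0.6325·(-3) + 0.6325·4 + 0.3162·(-1) = 0.0000; e_2·v_3 = (-0.3966)·1 + (-0.7491)·(-3) + 0.3525·4 + 0.3966·(-1) = 2.8642.
u_3 = v_3 − 0.0000·e_1 − 2.8642·e_2 = (2.1359, -0.8544, 2.9903, -2.1359).
‖u_3‖ = 4.3354, so e_3 = (0.4927, -0.1971, 0.6897, -0.4927).
Qᵀb = (1.8974, -2.6880, 1.0839).
Back-substitute: x_3 = 1.0839/4.3354 = 0.2500.
x_2 = (-2.6880 − 2.8642·0.2500)/4.5387 = -0.7500.
x_1 = (1.8974 − 3.7947·(-0.7500) − 0.0000·0.2500)/6.3246 = 0.7500.

x = (0.7500, -0.7500, 0.2500)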